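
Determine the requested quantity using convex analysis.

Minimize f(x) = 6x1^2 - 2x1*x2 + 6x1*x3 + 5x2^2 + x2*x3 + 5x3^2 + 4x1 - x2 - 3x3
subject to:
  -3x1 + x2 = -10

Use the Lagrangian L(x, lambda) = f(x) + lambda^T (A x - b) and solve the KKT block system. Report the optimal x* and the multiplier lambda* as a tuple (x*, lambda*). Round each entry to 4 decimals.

Form the Lagrangian:
  L(x, lambda) = (1/2) x^T Q x + c^T x + lambda^T (A x - b)
Stationarity (grad_x L = 0): Q x + c + A^T lambda = 0.
Primal feasibility: A x = b.

This gives the KKT block system:
  [ Q   A^T ] [ x     ]   [-c ]
  [ A    0  ] [ lambda ] = [ b ]

Solving the linear system:
  x*      = (3.2637, -0.2088, -1.6374)
  lambda* = (11.2527)
  f(x*)   = 65.3516

x* = (3.2637, -0.2088, -1.6374), lambda* = (11.2527)


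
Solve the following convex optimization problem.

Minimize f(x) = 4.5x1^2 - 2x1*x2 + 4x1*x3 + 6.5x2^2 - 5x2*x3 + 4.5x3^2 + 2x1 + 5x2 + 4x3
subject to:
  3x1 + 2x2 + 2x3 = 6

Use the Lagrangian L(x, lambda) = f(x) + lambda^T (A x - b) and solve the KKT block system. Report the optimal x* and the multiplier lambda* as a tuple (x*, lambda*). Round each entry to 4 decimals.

Form the Lagrangian:
  L(x, lambda) = (1/2) x^T Q x + c^T x + lambda^T (A x - b)
Stationarity (grad_x L = 0): Q x + c + A^T lambda = 0.
Primal feasibility: A x = b.

This gives the KKT block system:
  [ Q   A^T ] [ x     ]   [-c ]
  [ A    0  ] [ lambda ] = [ b ]

Solving the linear system:
  x*      = (1.2997, 0.672, 0.3784)
  lambda* = (-4.6223)
  f(x*)   = 17.6036

x* = (1.2997, 0.672, 0.3784), lambda* = (-4.6223)


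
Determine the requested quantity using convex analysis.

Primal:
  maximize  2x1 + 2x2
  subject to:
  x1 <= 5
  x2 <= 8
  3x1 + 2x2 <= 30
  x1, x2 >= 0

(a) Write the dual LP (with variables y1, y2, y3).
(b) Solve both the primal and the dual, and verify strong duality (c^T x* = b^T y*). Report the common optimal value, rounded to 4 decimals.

The standard primal-dual pair for 'max c^T x s.t. A x <= b, x >= 0' is:
  Dual:  min b^T y  s.t.  A^T y >= c,  y >= 0.

So the dual LP is:
  minimize  5y1 + 8y2 + 30y3
  subject to:
    y1 + 3y3 >= 2
    y2 + 2y3 >= 2
    y1, y2, y3 >= 0

Solving the primal: x* = (4.6667, 8).
  primal value c^T x* = 25.3333.
Solving the dual: y* = (0, 0.6667, 0.6667).
  dual value b^T y* = 25.3333.
Strong duality: c^T x* = b^T y*. Confirmed.

25.3333


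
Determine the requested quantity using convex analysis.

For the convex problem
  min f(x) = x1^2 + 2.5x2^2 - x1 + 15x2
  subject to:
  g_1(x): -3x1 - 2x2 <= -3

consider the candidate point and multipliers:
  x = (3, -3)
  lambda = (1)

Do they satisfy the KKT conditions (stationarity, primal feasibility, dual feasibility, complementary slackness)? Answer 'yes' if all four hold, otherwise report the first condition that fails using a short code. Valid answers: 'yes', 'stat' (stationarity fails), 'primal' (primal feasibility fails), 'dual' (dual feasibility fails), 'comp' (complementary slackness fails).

Gradient of f: grad f(x) = Q x + c = (5, 0)
Constraint values g_i(x) = a_i^T x - b_i:
  g_1((3, -3)) = 0
Stationarity residual: grad f(x) + sum_i lambda_i a_i = (2, -2)
  -> stationarity FAILS
Primal feasibility (all g_i <= 0): OK
Dual feasibility (all lambda_i >= 0): OK
Complementary slackness (lambda_i * g_i(x) = 0 for all i): OK

Verdict: the first failing condition is stationarity -> stat.

stat


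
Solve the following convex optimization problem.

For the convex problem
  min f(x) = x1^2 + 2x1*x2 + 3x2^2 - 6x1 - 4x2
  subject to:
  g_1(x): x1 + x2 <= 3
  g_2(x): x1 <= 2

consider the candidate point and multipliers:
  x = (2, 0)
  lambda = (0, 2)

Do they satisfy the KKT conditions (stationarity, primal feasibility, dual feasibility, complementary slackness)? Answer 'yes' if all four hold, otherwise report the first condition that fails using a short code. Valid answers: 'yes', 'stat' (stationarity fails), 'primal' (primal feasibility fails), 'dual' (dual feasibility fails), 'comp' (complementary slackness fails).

Gradient of f: grad f(x) = Q x + c = (-2, 0)
Constraint values g_i(x) = a_i^T x - b_i:
  g_1((2, 0)) = -1
  g_2((2, 0)) = 0
Stationarity residual: grad f(x) + sum_i lambda_i a_i = (0, 0)
  -> stationarity OK
Primal feasibility (all g_i <= 0): OK
Dual feasibility (all lambda_i >= 0): OK
Complementary slackness (lambda_i * g_i(x) = 0 for all i): OK

Verdict: yes, KKT holds.

yes


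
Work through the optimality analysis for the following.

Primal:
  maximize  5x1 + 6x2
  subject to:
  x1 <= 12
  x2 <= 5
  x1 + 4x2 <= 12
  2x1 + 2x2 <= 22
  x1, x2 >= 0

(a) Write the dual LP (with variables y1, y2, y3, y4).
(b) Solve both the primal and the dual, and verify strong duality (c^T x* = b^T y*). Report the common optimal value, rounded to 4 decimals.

The standard primal-dual pair for 'max c^T x s.t. A x <= b, x >= 0' is:
  Dual:  min b^T y  s.t.  A^T y >= c,  y >= 0.

So the dual LP is:
  minimize  12y1 + 5y2 + 12y3 + 22y4
  subject to:
    y1 + y3 + 2y4 >= 5
    y2 + 4y3 + 2y4 >= 6
    y1, y2, y3, y4 >= 0

Solving the primal: x* = (10.6667, 0.3333).
  primal value c^T x* = 55.3333.
Solving the dual: y* = (0, 0, 0.3333, 2.3333).
  dual value b^T y* = 55.3333.
Strong duality: c^T x* = b^T y*. Confirmed.

55.3333


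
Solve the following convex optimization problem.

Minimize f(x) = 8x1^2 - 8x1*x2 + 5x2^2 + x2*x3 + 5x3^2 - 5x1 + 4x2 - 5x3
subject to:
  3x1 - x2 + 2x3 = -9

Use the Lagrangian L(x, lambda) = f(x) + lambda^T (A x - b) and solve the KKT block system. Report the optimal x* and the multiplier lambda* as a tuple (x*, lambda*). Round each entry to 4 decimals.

Form the Lagrangian:
  L(x, lambda) = (1/2) x^T Q x + c^T x + lambda^T (A x - b)
Stationarity (grad_x L = 0): Q x + c + A^T lambda = 0.
Primal feasibility: A x = b.

This gives the KKT block system:
  [ Q   A^T ] [ x     ]   [-c ]
  [ A    0  ] [ lambda ] = [ b ]

Solving the linear system:
  x*      = (-2.2167, -0.9025, -1.6262)
  lambda* = (11.0823)
  f(x*)   = 57.6728

x* = (-2.2167, -0.9025, -1.6262), lambda* = (11.0823)


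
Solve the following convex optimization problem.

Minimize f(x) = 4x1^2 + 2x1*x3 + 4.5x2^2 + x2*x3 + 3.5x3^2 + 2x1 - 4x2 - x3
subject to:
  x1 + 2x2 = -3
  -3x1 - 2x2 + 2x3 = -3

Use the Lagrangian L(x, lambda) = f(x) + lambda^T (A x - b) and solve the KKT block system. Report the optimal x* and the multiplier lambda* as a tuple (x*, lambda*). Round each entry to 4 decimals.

Form the Lagrangian:
  L(x, lambda) = (1/2) x^T Q x + c^T x + lambda^T (A x - b)
Stationarity (grad_x L = 0): Q x + c + A^T lambda = 0.
Primal feasibility: A x = b.

This gives the KKT block system:
  [ Q   A^T ] [ x     ]   [-c ]
  [ A    0  ] [ lambda ] = [ b ]

Solving the linear system:
  x*      = (0.8519, -1.9259, -2.1481)
  lambda* = (19.8704, 8.1296)
  f(x*)   = 47.7778

x* = (0.8519, -1.9259, -2.1481), lambda* = (19.8704, 8.1296)


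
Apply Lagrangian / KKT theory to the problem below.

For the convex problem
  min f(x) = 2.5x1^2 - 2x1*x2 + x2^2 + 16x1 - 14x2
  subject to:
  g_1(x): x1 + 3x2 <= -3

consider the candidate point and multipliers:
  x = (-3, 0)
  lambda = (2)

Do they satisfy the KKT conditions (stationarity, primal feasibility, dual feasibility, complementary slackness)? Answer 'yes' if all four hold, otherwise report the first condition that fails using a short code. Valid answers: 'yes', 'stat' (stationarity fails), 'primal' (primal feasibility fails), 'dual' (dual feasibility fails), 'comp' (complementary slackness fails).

Gradient of f: grad f(x) = Q x + c = (1, -8)
Constraint values g_i(x) = a_i^T x - b_i:
  g_1((-3, 0)) = 0
Stationarity residual: grad f(x) + sum_i lambda_i a_i = (3, -2)
  -> stationarity FAILS
Primal feasibility (all g_i <= 0): OK
Dual feasibility (all lambda_i >= 0): OK
Complementary slackness (lambda_i * g_i(x) = 0 for all i): OK

Verdict: the first failing condition is stationarity -> stat.

stat


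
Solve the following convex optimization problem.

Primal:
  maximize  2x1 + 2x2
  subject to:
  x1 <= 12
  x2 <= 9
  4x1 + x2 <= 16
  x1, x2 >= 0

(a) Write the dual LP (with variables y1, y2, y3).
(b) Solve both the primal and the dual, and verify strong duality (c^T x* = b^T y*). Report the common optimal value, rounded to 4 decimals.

The standard primal-dual pair for 'max c^T x s.t. A x <= b, x >= 0' is:
  Dual:  min b^T y  s.t.  A^T y >= c,  y >= 0.

So the dual LP is:
  minimize  12y1 + 9y2 + 16y3
  subject to:
    y1 + 4y3 >= 2
    y2 + y3 >= 2
    y1, y2, y3 >= 0

Solving the primal: x* = (1.75, 9).
  primal value c^T x* = 21.5.
Solving the dual: y* = (0, 1.5, 0.5).
  dual value b^T y* = 21.5.
Strong duality: c^T x* = b^T y*. Confirmed.

21.5


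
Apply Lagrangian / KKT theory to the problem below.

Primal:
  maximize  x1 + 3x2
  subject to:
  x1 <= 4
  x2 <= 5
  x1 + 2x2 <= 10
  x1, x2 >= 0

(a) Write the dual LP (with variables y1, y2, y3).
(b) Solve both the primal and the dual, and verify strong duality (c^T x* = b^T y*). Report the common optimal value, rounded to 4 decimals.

The standard primal-dual pair for 'max c^T x s.t. A x <= b, x >= 0' is:
  Dual:  min b^T y  s.t.  A^T y >= c,  y >= 0.

So the dual LP is:
  minimize  4y1 + 5y2 + 10y3
  subject to:
    y1 + y3 >= 1
    y2 + 2y3 >= 3
    y1, y2, y3 >= 0

Solving the primal: x* = (0, 5).
  primal value c^T x* = 15.
Solving the dual: y* = (0, 0, 1.5).
  dual value b^T y* = 15.
Strong duality: c^T x* = b^T y*. Confirmed.

15


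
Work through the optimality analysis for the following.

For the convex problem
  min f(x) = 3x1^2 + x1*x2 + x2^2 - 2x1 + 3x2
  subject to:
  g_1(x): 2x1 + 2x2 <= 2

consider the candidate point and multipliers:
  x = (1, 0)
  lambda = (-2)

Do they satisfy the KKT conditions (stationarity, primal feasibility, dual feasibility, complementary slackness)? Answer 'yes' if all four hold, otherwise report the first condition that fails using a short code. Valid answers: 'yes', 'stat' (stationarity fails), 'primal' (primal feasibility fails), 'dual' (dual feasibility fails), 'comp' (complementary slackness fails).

Gradient of f: grad f(x) = Q x + c = (4, 4)
Constraint values g_i(x) = a_i^T x - b_i:
  g_1((1, 0)) = 0
Stationarity residual: grad f(x) + sum_i lambda_i a_i = (0, 0)
  -> stationarity OK
Primal feasibility (all g_i <= 0): OK
Dual feasibility (all lambda_i >= 0): FAILS
Complementary slackness (lambda_i * g_i(x) = 0 for all i): OK

Verdict: the first failing condition is dual_feasibility -> dual.

dual


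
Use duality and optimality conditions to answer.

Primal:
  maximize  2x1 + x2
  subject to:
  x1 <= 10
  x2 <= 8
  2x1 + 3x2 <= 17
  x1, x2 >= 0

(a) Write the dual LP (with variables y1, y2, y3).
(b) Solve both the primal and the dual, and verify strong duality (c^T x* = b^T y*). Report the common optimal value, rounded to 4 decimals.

The standard primal-dual pair for 'max c^T x s.t. A x <= b, x >= 0' is:
  Dual:  min b^T y  s.t.  A^T y >= c,  y >= 0.

So the dual LP is:
  minimize  10y1 + 8y2 + 17y3
  subject to:
    y1 + 2y3 >= 2
    y2 + 3y3 >= 1
    y1, y2, y3 >= 0

Solving the primal: x* = (8.5, 0).
  primal value c^T x* = 17.
Solving the dual: y* = (0, 0, 1).
  dual value b^T y* = 17.
Strong duality: c^T x* = b^T y*. Confirmed.

17


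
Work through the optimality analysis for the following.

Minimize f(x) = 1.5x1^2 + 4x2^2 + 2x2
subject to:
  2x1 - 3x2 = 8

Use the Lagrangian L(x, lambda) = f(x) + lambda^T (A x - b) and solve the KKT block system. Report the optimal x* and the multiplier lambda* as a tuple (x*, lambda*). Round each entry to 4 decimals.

Form the Lagrangian:
  L(x, lambda) = (1/2) x^T Q x + c^T x + lambda^T (A x - b)
Stationarity (grad_x L = 0): Q x + c + A^T lambda = 0.
Primal feasibility: A x = b.

This gives the KKT block system:
  [ Q   A^T ] [ x     ]   [-c ]
  [ A    0  ] [ lambda ] = [ b ]

Solving the linear system:
  x*      = (1.9661, -1.3559)
  lambda* = (-2.9492)
  f(x*)   = 10.4407

x* = (1.9661, -1.3559), lambda* = (-2.9492)


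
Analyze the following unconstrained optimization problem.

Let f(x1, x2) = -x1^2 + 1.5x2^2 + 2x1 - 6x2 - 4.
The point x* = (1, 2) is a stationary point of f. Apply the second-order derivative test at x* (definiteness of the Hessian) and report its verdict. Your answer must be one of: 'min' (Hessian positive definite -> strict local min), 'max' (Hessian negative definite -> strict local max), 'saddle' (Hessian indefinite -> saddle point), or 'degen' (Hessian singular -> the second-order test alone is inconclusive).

Compute the Hessian H = grad^2 f:
  H = [[-2, 0], [0, 3]]
Verify stationarity: grad f(x*) = H x* + g = (0, 0).
Eigenvalues of H: -2, 3.
Eigenvalues have mixed signs, so H is indefinite -> x* is a saddle point.

saddle


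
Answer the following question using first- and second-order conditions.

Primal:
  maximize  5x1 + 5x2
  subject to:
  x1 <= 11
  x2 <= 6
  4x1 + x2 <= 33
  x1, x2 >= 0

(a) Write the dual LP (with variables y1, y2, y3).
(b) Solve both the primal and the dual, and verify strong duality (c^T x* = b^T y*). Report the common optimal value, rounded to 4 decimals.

The standard primal-dual pair for 'max c^T x s.t. A x <= b, x >= 0' is:
  Dual:  min b^T y  s.t.  A^T y >= c,  y >= 0.

So the dual LP is:
  minimize  11y1 + 6y2 + 33y3
  subject to:
    y1 + 4y3 >= 5
    y2 + y3 >= 5
    y1, y2, y3 >= 0

Solving the primal: x* = (6.75, 6).
  primal value c^T x* = 63.75.
Solving the dual: y* = (0, 3.75, 1.25).
  dual value b^T y* = 63.75.
Strong duality: c^T x* = b^T y*. Confirmed.

63.75


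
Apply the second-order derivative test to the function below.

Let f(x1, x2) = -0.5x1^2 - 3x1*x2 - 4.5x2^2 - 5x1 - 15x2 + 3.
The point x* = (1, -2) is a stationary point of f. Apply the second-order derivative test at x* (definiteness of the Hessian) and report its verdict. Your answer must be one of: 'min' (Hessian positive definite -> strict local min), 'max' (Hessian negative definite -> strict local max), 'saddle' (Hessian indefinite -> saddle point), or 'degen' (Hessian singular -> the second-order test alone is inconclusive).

Compute the Hessian H = grad^2 f:
  H = [[-1, -3], [-3, -9]]
Verify stationarity: grad f(x*) = H x* + g = (0, 0).
Eigenvalues of H: -10, 0.
H has a zero eigenvalue (singular; negative semidefinite but not definite), so H is neither positive definite, negative definite, nor indefinite. The second-order test alone is inconclusive -> degen.
(Indeed, f is constant along the null direction of H through x*, so x* is not a strict local extremum.)

degen


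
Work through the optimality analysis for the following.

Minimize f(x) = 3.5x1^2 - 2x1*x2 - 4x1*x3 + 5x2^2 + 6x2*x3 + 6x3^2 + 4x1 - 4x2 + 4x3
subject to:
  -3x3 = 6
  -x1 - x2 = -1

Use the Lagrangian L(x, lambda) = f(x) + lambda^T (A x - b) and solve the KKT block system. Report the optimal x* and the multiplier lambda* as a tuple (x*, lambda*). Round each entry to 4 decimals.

Form the Lagrangian:
  L(x, lambda) = (1/2) x^T Q x + c^T x + lambda^T (A x - b)
Stationarity (grad_x L = 0): Q x + c + A^T lambda = 0.
Primal feasibility: A x = b.

This gives the KKT block system:
  [ Q   A^T ] [ x     ]   [-c ]
  [ A    0  ] [ lambda ] = [ b ]

Solving the linear system:
  x*      = (-0.7619, 1.7619, -2)
  lambda* = (-2.127, 3.1429)
  f(x*)   = -1.0952

x* = (-0.7619, 1.7619, -2), lambda* = (-2.127, 3.1429)


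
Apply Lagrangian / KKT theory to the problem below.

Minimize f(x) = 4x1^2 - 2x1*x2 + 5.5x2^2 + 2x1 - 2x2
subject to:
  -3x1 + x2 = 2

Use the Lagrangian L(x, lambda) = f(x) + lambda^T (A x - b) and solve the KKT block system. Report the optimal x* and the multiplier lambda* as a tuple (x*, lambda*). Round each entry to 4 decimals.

Form the Lagrangian:
  L(x, lambda) = (1/2) x^T Q x + c^T x + lambda^T (A x - b)
Stationarity (grad_x L = 0): Q x + c + A^T lambda = 0.
Primal feasibility: A x = b.

This gives the KKT block system:
  [ Q   A^T ] [ x     ]   [-c ]
  [ A    0  ] [ lambda ] = [ b ]

Solving the linear system:
  x*      = (-0.6105, 0.1684)
  lambda* = (-1.0737)
  f(x*)   = 0.2947

x* = (-0.6105, 0.1684), lambda* = (-1.0737)


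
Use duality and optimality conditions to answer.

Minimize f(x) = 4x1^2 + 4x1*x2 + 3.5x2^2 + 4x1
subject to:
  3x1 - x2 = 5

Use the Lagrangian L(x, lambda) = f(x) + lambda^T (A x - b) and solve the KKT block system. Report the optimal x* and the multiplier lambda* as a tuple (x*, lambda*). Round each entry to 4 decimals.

Form the Lagrangian:
  L(x, lambda) = (1/2) x^T Q x + c^T x + lambda^T (A x - b)
Stationarity (grad_x L = 0): Q x + c + A^T lambda = 0.
Primal feasibility: A x = b.

This gives the KKT block system:
  [ Q   A^T ] [ x     ]   [-c ]
  [ A    0  ] [ lambda ] = [ b ]

Solving the linear system:
  x*      = (1.2737, -1.1789)
  lambda* = (-3.1579)
  f(x*)   = 10.4421

x* = (1.2737, -1.1789), lambda* = (-3.1579)


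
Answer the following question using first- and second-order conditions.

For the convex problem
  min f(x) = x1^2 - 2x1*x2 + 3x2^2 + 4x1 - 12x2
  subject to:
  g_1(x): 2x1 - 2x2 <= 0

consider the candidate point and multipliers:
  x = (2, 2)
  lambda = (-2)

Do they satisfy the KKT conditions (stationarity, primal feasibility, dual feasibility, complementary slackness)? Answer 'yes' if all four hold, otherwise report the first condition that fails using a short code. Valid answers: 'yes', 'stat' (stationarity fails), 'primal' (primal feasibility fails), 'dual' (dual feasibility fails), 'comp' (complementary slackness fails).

Gradient of f: grad f(x) = Q x + c = (4, -4)
Constraint values g_i(x) = a_i^T x - b_i:
  g_1((2, 2)) = 0
Stationarity residual: grad f(x) + sum_i lambda_i a_i = (0, 0)
  -> stationarity OK
Primal feasibility (all g_i <= 0): OK
Dual feasibility (all lambda_i >= 0): FAILS
Complementary slackness (lambda_i * g_i(x) = 0 for all i): OK

Verdict: the first failing condition is dual_feasibility -> dual.

dual


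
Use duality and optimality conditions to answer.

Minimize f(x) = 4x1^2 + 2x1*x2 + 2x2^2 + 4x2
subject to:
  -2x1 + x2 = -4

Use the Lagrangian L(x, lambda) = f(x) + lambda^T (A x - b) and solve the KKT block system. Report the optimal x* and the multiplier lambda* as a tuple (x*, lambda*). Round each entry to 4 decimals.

Form the Lagrangian:
  L(x, lambda) = (1/2) x^T Q x + c^T x + lambda^T (A x - b)
Stationarity (grad_x L = 0): Q x + c + A^T lambda = 0.
Primal feasibility: A x = b.

This gives the KKT block system:
  [ Q   A^T ] [ x     ]   [-c ]
  [ A    0  ] [ lambda ] = [ b ]

Solving the linear system:
  x*      = (1, -2)
  lambda* = (2)
  f(x*)   = 0

x* = (1, -2), lambda* = (2)


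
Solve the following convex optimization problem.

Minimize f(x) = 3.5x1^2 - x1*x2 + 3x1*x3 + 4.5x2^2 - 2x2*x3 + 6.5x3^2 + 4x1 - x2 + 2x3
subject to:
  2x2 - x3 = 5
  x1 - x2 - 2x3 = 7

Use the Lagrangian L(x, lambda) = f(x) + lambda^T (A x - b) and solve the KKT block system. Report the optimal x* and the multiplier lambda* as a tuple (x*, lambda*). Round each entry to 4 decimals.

Form the Lagrangian:
  L(x, lambda) = (1/2) x^T Q x + c^T x + lambda^T (A x - b)
Stationarity (grad_x L = 0): Q x + c + A^T lambda = 0.
Primal feasibility: A x = b.

This gives the KKT block system:
  [ Q   A^T ] [ x     ]   [-c ]
  [ A    0  ] [ lambda ] = [ b ]

Solving the linear system:
  x*      = (2.2518, 1.0504, -2.8993)
  lambda* = (-11.0072, -10.0144)
  f(x*)   = 63.6475

x* = (2.2518, 1.0504, -2.8993), lambda* = (-11.0072, -10.0144)


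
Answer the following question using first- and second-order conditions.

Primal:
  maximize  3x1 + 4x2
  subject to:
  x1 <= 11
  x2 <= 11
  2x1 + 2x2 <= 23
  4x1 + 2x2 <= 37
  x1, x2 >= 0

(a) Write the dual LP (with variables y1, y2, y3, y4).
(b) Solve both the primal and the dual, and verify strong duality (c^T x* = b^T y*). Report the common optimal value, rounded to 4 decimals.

The standard primal-dual pair for 'max c^T x s.t. A x <= b, x >= 0' is:
  Dual:  min b^T y  s.t.  A^T y >= c,  y >= 0.

So the dual LP is:
  minimize  11y1 + 11y2 + 23y3 + 37y4
  subject to:
    y1 + 2y3 + 4y4 >= 3
    y2 + 2y3 + 2y4 >= 4
    y1, y2, y3, y4 >= 0

Solving the primal: x* = (0.5, 11).
  primal value c^T x* = 45.5.
Solving the dual: y* = (0, 1, 1.5, 0).
  dual value b^T y* = 45.5.
Strong duality: c^T x* = b^T y*. Confirmed.

45.5


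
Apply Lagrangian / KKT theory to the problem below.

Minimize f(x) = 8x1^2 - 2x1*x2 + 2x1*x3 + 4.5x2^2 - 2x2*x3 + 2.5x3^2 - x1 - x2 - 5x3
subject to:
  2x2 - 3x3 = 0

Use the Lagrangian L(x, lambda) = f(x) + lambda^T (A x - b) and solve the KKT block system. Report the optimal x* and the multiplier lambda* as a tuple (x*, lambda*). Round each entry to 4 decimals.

Form the Lagrangian:
  L(x, lambda) = (1/2) x^T Q x + c^T x + lambda^T (A x - b)
Stationarity (grad_x L = 0): Q x + c + A^T lambda = 0.
Primal feasibility: A x = b.

This gives the KKT block system:
  [ Q   A^T ] [ x     ]   [-c ]
  [ A    0  ] [ lambda ] = [ b ]

Solving the linear system:
  x*      = (0.0839, 0.513, 0.342)
  lambda* = (-1.3827)
  f(x*)   = -1.1535

x* = (0.0839, 0.513, 0.342), lambda* = (-1.3827)


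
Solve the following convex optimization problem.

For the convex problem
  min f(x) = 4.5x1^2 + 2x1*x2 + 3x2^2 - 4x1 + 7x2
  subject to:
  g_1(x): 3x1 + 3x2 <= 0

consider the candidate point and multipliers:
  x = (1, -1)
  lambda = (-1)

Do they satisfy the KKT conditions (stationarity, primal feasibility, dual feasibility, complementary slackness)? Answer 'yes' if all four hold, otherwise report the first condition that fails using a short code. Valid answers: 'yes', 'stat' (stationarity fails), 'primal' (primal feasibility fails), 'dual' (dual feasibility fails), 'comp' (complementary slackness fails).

Gradient of f: grad f(x) = Q x + c = (3, 3)
Constraint values g_i(x) = a_i^T x - b_i:
  g_1((1, -1)) = 0
Stationarity residual: grad f(x) + sum_i lambda_i a_i = (0, 0)
  -> stationarity OK
Primal feasibility (all g_i <= 0): OK
Dual feasibility (all lambda_i >= 0): FAILS
Complementary slackness (lambda_i * g_i(x) = 0 for all i): OK

Verdict: the first failing condition is dual_feasibility -> dual.

dual


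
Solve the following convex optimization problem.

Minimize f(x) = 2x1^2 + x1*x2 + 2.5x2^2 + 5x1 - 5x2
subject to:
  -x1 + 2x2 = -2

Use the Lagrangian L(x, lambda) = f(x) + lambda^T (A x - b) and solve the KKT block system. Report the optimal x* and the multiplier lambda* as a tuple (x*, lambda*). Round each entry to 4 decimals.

Form the Lagrangian:
  L(x, lambda) = (1/2) x^T Q x + c^T x + lambda^T (A x - b)
Stationarity (grad_x L = 0): Q x + c + A^T lambda = 0.
Primal feasibility: A x = b.

This gives the KKT block system:
  [ Q   A^T ] [ x     ]   [-c ]
  [ A    0  ] [ lambda ] = [ b ]

Solving the linear system:
  x*      = (0.16, -0.92)
  lambda* = (4.72)
  f(x*)   = 7.42

x* = (0.16, -0.92), lambda* = (4.72)


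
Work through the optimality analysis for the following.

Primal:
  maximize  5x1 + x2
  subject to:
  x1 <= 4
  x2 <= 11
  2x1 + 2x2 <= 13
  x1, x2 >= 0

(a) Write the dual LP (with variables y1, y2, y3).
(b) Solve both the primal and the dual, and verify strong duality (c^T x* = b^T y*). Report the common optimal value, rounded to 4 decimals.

The standard primal-dual pair for 'max c^T x s.t. A x <= b, x >= 0' is:
  Dual:  min b^T y  s.t.  A^T y >= c,  y >= 0.

So the dual LP is:
  minimize  4y1 + 11y2 + 13y3
  subject to:
    y1 + 2y3 >= 5
    y2 + 2y3 >= 1
    y1, y2, y3 >= 0

Solving the primal: x* = (4, 2.5).
  primal value c^T x* = 22.5.
Solving the dual: y* = (4, 0, 0.5).
  dual value b^T y* = 22.5.
Strong duality: c^T x* = b^T y*. Confirmed.

22.5


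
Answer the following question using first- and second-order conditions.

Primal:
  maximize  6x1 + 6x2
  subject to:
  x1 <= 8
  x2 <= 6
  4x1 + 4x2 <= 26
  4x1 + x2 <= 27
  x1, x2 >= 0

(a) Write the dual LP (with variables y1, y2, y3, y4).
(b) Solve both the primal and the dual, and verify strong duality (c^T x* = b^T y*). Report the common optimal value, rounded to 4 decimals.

The standard primal-dual pair for 'max c^T x s.t. A x <= b, x >= 0' is:
  Dual:  min b^T y  s.t.  A^T y >= c,  y >= 0.

So the dual LP is:
  minimize  8y1 + 6y2 + 26y3 + 27y4
  subject to:
    y1 + 4y3 + 4y4 >= 6
    y2 + 4y3 + y4 >= 6
    y1, y2, y3, y4 >= 0

Solving the primal: x* = (6.5, 0).
  primal value c^T x* = 39.
Solving the dual: y* = (0, 0, 1.5, 0).
  dual value b^T y* = 39.
Strong duality: c^T x* = b^T y*. Confirmed.

39


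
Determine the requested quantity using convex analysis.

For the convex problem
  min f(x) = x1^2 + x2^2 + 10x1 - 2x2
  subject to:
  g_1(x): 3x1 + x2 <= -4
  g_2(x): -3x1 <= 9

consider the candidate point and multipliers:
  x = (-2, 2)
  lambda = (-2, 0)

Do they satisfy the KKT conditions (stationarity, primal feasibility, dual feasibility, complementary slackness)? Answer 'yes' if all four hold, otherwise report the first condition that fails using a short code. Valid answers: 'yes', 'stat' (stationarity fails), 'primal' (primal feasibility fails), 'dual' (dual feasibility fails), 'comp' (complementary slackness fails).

Gradient of f: grad f(x) = Q x + c = (6, 2)
Constraint values g_i(x) = a_i^T x - b_i:
  g_1((-2, 2)) = 0
  g_2((-2, 2)) = -3
Stationarity residual: grad f(x) + sum_i lambda_i a_i = (0, 0)
  -> stationarity OK
Primal feasibility (all g_i <= 0): OK
Dual feasibility (all lambda_i >= 0): FAILS
Complementary slackness (lambda_i * g_i(x) = 0 for all i): OK

Verdict: the first failing condition is dual_feasibility -> dual.

dual


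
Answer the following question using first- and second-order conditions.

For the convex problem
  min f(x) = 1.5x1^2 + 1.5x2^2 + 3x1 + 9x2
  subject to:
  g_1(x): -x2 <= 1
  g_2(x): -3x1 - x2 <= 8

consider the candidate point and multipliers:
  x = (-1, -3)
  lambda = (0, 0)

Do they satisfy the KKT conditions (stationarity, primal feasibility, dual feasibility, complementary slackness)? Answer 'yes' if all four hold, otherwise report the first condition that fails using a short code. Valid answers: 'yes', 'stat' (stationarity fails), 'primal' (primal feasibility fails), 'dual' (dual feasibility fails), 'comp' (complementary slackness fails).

Gradient of f: grad f(x) = Q x + c = (0, 0)
Constraint values g_i(x) = a_i^T x - b_i:
  g_1((-1, -3)) = 2
  g_2((-1, -3)) = -2
Stationarity residual: grad f(x) + sum_i lambda_i a_i = (0, 0)
  -> stationarity OK
Primal feasibility (all g_i <= 0): FAILS
Dual feasibility (all lambda_i >= 0): OK
Complementary slackness (lambda_i * g_i(x) = 0 for all i): OK

Verdict: the first failing condition is primal_feasibility -> primal.

primal


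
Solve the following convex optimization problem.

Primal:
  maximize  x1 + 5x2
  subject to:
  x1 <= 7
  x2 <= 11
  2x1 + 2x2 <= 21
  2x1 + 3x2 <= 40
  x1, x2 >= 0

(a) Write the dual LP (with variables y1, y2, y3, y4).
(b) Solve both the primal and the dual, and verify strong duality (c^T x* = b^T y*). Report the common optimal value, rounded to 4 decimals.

The standard primal-dual pair for 'max c^T x s.t. A x <= b, x >= 0' is:
  Dual:  min b^T y  s.t.  A^T y >= c,  y >= 0.

So the dual LP is:
  minimize  7y1 + 11y2 + 21y3 + 40y4
  subject to:
    y1 + 2y3 + 2y4 >= 1
    y2 + 2y3 + 3y4 >= 5
    y1, y2, y3, y4 >= 0

Solving the primal: x* = (0, 10.5).
  primal value c^T x* = 52.5.
Solving the dual: y* = (0, 0, 2.5, 0).
  dual value b^T y* = 52.5.
Strong duality: c^T x* = b^T y*. Confirmed.

52.5


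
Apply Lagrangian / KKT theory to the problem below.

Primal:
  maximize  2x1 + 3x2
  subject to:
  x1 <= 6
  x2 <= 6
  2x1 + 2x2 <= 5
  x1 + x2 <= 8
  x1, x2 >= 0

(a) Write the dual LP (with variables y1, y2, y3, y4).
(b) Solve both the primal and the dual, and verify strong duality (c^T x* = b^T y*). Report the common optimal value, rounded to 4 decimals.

The standard primal-dual pair for 'max c^T x s.t. A x <= b, x >= 0' is:
  Dual:  min b^T y  s.t.  A^T y >= c,  y >= 0.

So the dual LP is:
  minimize  6y1 + 6y2 + 5y3 + 8y4
  subject to:
    y1 + 2y3 + y4 >= 2
    y2 + 2y3 + y4 >= 3
    y1, y2, y3, y4 >= 0

Solving the primal: x* = (0, 2.5).
  primal value c^T x* = 7.5.
Solving the dual: y* = (0, 0, 1.5, 0).
  dual value b^T y* = 7.5.
Strong duality: c^T x* = b^T y*. Confirmed.

7.5


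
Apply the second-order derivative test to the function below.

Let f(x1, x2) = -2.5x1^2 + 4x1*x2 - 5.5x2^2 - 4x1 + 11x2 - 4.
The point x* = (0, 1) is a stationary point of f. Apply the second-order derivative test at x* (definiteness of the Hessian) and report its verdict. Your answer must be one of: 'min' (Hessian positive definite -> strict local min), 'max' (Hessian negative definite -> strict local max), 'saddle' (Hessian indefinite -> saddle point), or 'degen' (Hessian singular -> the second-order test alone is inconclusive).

Compute the Hessian H = grad^2 f:
  H = [[-5, 4], [4, -11]]
Verify stationarity: grad f(x*) = H x* + g = (0, 0).
Eigenvalues of H: -13, -3.
Both eigenvalues < 0, so H is negative definite -> x* is a strict local max.

max


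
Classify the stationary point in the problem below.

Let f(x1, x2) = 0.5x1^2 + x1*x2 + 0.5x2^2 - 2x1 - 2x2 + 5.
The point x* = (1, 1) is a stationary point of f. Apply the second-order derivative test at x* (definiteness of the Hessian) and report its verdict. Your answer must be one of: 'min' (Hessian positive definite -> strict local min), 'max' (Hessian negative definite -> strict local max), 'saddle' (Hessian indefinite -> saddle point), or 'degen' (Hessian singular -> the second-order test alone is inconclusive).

Compute the Hessian H = grad^2 f:
  H = [[1, 1], [1, 1]]
Verify stationarity: grad f(x*) = H x* + g = (0, 0).
Eigenvalues of H: 0, 2.
H has a zero eigenvalue (singular; positive semidefinite but not definite), so H is neither positive definite, negative definite, nor indefinite. The second-order test alone is inconclusive -> degen.
(Indeed, f is constant along the null direction of H through x*, so x* is not a strict local extremum.)

degen


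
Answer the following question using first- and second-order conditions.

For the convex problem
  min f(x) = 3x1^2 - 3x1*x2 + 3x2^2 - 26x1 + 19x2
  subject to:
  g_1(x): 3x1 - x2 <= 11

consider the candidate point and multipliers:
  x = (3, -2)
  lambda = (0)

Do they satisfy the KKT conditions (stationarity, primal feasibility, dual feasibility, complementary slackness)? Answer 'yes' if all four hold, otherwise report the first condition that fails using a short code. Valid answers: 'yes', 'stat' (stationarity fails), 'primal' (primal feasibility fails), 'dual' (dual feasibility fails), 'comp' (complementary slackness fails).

Gradient of f: grad f(x) = Q x + c = (-2, -2)
Constraint values g_i(x) = a_i^T x - b_i:
  g_1((3, -2)) = 0
Stationarity residual: grad f(x) + sum_i lambda_i a_i = (-2, -2)
  -> stationarity FAILS
Primal feasibility (all g_i <= 0): OK
Dual feasibility (all lambda_i >= 0): OK
Complementary slackness (lambda_i * g_i(x) = 0 for all i): OK

Verdict: the first failing condition is stationarity -> stat.

stat


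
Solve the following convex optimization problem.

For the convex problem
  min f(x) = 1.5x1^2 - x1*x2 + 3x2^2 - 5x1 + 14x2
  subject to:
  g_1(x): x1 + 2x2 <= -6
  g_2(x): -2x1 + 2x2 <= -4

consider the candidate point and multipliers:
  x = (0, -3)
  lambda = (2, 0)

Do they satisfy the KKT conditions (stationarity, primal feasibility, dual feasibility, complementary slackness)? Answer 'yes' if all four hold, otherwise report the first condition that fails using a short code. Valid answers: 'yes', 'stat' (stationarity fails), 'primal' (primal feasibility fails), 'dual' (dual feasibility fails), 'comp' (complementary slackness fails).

Gradient of f: grad f(x) = Q x + c = (-2, -4)
Constraint values g_i(x) = a_i^T x - b_i:
  g_1((0, -3)) = 0
  g_2((0, -3)) = -2
Stationarity residual: grad f(x) + sum_i lambda_i a_i = (0, 0)
  -> stationarity OK
Primal feasibility (all g_i <= 0): OK
Dual feasibility (all lambda_i >= 0): OK
Complementary slackness (lambda_i * g_i(x) = 0 for all i): OK

Verdict: yes, KKT holds.

yes


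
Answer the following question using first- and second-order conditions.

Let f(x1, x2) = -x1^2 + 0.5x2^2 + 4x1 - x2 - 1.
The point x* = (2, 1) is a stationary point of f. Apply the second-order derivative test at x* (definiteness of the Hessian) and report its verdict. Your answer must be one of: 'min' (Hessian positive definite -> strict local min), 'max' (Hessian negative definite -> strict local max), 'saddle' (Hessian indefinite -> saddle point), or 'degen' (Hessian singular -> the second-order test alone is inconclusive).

Compute the Hessian H = grad^2 f:
  H = [[-2, 0], [0, 1]]
Verify stationarity: grad f(x*) = H x* + g = (0, 0).
Eigenvalues of H: -2, 1.
Eigenvalues have mixed signs, so H is indefinite -> x* is a saddle point.

saddle


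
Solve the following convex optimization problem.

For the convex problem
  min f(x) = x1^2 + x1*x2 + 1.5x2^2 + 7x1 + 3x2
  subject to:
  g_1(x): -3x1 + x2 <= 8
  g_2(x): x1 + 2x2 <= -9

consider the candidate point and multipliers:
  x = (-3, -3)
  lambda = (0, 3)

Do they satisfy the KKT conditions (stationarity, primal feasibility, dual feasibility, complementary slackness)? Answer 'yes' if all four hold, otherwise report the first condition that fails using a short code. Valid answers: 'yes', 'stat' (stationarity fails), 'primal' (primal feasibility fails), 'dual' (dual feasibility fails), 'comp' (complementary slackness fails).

Gradient of f: grad f(x) = Q x + c = (-2, -9)
Constraint values g_i(x) = a_i^T x - b_i:
  g_1((-3, -3)) = -2
  g_2((-3, -3)) = 0
Stationarity residual: grad f(x) + sum_i lambda_i a_i = (1, -3)
  -> stationarity FAILS
Primal feasibility (all g_i <= 0): OK
Dual feasibility (all lambda_i >= 0): OK
Complementary slackness (lambda_i * g_i(x) = 0 for all i): OK

Verdict: the first failing condition is stationarity -> stat.

stat


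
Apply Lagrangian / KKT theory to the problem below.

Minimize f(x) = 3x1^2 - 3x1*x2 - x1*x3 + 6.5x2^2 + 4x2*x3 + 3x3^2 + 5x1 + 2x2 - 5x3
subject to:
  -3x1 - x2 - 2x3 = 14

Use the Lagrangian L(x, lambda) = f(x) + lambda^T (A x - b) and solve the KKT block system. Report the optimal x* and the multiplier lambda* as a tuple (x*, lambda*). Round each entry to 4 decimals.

Form the Lagrangian:
  L(x, lambda) = (1/2) x^T Q x + c^T x + lambda^T (A x - b)
Stationarity (grad_x L = 0): Q x + c + A^T lambda = 0.
Primal feasibility: A x = b.

This gives the KKT block system:
  [ Q   A^T ] [ x     ]   [-c ]
  [ A    0  ] [ lambda ] = [ b ]

Solving the linear system:
  x*      = (-3.8876, -1.2429, -0.5471)
  lambda* = (-4.6833)
  f(x*)   = 23.189

x* = (-3.8876, -1.2429, -0.5471), lambda* = (-4.6833)


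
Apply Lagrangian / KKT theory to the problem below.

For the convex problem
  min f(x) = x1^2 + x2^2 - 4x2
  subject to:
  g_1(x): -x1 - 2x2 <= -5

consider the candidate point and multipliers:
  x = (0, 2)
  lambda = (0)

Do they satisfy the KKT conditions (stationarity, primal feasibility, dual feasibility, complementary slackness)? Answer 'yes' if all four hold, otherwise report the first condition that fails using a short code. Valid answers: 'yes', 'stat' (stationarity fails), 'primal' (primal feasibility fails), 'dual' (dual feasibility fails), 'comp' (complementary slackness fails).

Gradient of f: grad f(x) = Q x + c = (0, 0)
Constraint values g_i(x) = a_i^T x - b_i:
  g_1((0, 2)) = 1
Stationarity residual: grad f(x) + sum_i lambda_i a_i = (0, 0)
  -> stationarity OK
Primal feasibility (all g_i <= 0): FAILS
Dual feasibility (all lambda_i >= 0): OK
Complementary slackness (lambda_i * g_i(x) = 0 for all i): OK

Verdict: the first failing condition is primal_feasibility -> primal.

primal


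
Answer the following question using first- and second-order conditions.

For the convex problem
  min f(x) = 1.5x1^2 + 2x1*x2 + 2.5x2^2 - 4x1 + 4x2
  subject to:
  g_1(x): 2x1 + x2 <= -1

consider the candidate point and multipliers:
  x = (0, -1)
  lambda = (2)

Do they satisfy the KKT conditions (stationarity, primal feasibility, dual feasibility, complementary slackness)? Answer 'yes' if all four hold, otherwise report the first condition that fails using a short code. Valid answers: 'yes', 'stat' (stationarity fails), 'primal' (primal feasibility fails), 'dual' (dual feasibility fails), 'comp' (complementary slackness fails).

Gradient of f: grad f(x) = Q x + c = (-6, -1)
Constraint values g_i(x) = a_i^T x - b_i:
  g_1((0, -1)) = 0
Stationarity residual: grad f(x) + sum_i lambda_i a_i = (-2, 1)
  -> stationarity FAILS
Primal feasibility (all g_i <= 0): OK
Dual feasibility (all lambda_i >= 0): OK
Complementary slackness (lambda_i * g_i(x) = 0 for all i): OK

Verdict: the first failing condition is stationarity -> stat.

stat


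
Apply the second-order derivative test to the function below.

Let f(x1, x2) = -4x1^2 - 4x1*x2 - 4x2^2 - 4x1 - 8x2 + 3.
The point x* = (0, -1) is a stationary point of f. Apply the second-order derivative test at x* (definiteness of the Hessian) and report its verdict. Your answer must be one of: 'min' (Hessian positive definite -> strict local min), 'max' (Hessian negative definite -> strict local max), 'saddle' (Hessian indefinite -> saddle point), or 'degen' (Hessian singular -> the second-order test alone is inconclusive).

Compute the Hessian H = grad^2 f:
  H = [[-8, -4], [-4, -8]]
Verify stationarity: grad f(x*) = H x* + g = (0, 0).
Eigenvalues of H: -12, -4.
Both eigenvalues < 0, so H is negative definite -> x* is a strict local max.

max


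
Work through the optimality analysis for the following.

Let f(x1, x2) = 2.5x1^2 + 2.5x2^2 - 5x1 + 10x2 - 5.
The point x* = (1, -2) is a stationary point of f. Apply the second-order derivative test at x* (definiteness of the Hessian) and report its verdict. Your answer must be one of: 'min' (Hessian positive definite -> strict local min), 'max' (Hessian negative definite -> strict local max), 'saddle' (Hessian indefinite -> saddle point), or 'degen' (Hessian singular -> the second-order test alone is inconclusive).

Compute the Hessian H = grad^2 f:
  H = [[5, 0], [0, 5]]
Verify stationarity: grad f(x*) = H x* + g = (0, 0).
Eigenvalues of H: 5, 5.
Both eigenvalues > 0, so H is positive definite -> x* is a strict local min.

min


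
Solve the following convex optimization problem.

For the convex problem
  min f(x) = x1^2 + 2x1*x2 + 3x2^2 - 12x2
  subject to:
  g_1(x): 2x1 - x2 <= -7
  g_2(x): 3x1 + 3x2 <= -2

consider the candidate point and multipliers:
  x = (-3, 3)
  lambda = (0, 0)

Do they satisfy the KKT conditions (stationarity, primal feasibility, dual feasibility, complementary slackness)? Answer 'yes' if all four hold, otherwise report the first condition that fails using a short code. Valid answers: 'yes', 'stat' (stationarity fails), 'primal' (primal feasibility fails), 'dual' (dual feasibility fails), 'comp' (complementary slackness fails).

Gradient of f: grad f(x) = Q x + c = (0, 0)
Constraint values g_i(x) = a_i^T x - b_i:
  g_1((-3, 3)) = -2
  g_2((-3, 3)) = 2
Stationarity residual: grad f(x) + sum_i lambda_i a_i = (0, 0)
  -> stationarity OK
Primal feasibility (all g_i <= 0): FAILS
Dual feasibility (all lambda_i >= 0): OK
Complementary slackness (lambda_i * g_i(x) = 0 for all i): OK

Verdict: the first failing condition is primal_feasibility -> primal.

primal


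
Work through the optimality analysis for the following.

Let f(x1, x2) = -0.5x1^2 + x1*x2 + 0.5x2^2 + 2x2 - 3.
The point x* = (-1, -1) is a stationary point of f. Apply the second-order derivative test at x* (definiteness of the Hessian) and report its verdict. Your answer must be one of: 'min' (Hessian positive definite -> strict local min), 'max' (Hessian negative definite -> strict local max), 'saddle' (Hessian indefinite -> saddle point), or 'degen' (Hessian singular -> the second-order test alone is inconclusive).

Compute the Hessian H = grad^2 f:
  H = [[-1, 1], [1, 1]]
Verify stationarity: grad f(x*) = H x* + g = (0, 0).
Eigenvalues of H: -1.4142, 1.4142.
Eigenvalues have mixed signs, so H is indefinite -> x* is a saddle point.

saddle


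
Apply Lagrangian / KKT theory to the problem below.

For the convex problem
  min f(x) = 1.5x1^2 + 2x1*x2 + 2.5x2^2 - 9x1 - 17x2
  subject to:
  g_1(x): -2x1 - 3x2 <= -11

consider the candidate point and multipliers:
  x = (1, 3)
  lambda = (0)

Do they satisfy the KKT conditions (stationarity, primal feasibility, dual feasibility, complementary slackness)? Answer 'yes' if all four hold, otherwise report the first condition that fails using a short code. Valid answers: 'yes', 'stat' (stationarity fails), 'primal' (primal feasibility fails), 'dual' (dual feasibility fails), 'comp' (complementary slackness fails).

Gradient of f: grad f(x) = Q x + c = (0, 0)
Constraint values g_i(x) = a_i^T x - b_i:
  g_1((1, 3)) = 0
Stationarity residual: grad f(x) + sum_i lambda_i a_i = (0, 0)
  -> stationarity OK
Primal feasibility (all g_i <= 0): OK
Dual feasibility (all lambda_i >= 0): OK
Complementary slackness (lambda_i * g_i(x) = 0 for all i): OK

Verdict: yes, KKT holds.

yes
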